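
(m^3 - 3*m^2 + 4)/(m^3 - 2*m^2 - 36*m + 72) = (m^2 - m - 2)/(m^2 - 36)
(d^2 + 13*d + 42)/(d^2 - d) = (d^2 + 13*d + 42)/(d*(d - 1))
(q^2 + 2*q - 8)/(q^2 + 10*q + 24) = (q - 2)/(q + 6)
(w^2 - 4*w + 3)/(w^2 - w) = (w - 3)/w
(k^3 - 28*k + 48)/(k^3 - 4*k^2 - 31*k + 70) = (k^2 + 2*k - 24)/(k^2 - 2*k - 35)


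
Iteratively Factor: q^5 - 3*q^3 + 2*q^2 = (q - 1)*(q^4 + q^3 - 2*q^2) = (q - 1)^2*(q^3 + 2*q^2) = q*(q - 1)^2*(q^2 + 2*q) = q*(q - 1)^2*(q + 2)*(q)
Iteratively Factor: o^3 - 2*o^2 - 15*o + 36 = (o + 4)*(o^2 - 6*o + 9) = (o - 3)*(o + 4)*(o - 3)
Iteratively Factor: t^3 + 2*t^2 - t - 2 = (t + 2)*(t^2 - 1) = (t - 1)*(t + 2)*(t + 1)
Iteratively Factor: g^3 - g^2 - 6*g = (g - 3)*(g^2 + 2*g) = (g - 3)*(g + 2)*(g)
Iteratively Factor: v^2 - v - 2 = (v + 1)*(v - 2)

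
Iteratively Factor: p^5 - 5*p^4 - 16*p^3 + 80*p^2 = (p - 5)*(p^4 - 16*p^2) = (p - 5)*(p + 4)*(p^3 - 4*p^2) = (p - 5)*(p - 4)*(p + 4)*(p^2) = p*(p - 5)*(p - 4)*(p + 4)*(p)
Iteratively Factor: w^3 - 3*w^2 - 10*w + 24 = (w + 3)*(w^2 - 6*w + 8) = (w - 4)*(w + 3)*(w - 2)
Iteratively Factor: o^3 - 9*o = (o - 3)*(o^2 + 3*o) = (o - 3)*(o + 3)*(o)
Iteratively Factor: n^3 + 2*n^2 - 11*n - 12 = (n - 3)*(n^2 + 5*n + 4) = (n - 3)*(n + 4)*(n + 1)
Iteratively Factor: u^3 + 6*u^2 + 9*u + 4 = (u + 1)*(u^2 + 5*u + 4) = (u + 1)^2*(u + 4)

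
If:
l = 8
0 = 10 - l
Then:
No Solution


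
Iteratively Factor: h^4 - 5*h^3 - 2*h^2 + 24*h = (h - 3)*(h^3 - 2*h^2 - 8*h) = (h - 4)*(h - 3)*(h^2 + 2*h) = (h - 4)*(h - 3)*(h + 2)*(h)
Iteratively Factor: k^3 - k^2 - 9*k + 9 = (k - 1)*(k^2 - 9) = (k - 1)*(k + 3)*(k - 3)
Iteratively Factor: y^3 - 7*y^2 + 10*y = (y)*(y^2 - 7*y + 10) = y*(y - 5)*(y - 2)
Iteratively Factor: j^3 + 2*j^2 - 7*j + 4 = (j - 1)*(j^2 + 3*j - 4) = (j - 1)^2*(j + 4)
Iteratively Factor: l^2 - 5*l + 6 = (l - 2)*(l - 3)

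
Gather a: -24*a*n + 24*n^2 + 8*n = -24*a*n + 24*n^2 + 8*n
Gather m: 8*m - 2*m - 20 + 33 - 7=6*m + 6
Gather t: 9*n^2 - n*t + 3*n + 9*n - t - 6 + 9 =9*n^2 + 12*n + t*(-n - 1) + 3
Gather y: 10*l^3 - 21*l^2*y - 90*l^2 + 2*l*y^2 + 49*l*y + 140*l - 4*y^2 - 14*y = 10*l^3 - 90*l^2 + 140*l + y^2*(2*l - 4) + y*(-21*l^2 + 49*l - 14)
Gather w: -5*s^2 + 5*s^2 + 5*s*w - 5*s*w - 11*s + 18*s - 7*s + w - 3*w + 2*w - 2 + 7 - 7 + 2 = 0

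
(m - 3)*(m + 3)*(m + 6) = m^3 + 6*m^2 - 9*m - 54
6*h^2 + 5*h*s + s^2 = (2*h + s)*(3*h + s)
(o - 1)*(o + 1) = o^2 - 1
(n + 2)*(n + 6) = n^2 + 8*n + 12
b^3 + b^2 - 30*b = b*(b - 5)*(b + 6)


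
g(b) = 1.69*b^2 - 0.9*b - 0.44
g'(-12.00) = -41.46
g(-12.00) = 253.72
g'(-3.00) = -11.04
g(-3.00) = 17.47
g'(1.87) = 5.42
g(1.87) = 3.79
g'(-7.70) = -26.93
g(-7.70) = 106.69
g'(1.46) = 4.03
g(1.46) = 1.85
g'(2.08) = 6.13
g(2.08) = 5.00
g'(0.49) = 0.76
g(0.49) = -0.48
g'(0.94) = 2.28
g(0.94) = 0.21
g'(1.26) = 3.36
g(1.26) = 1.11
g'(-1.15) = -4.79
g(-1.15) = 2.83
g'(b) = 3.38*b - 0.9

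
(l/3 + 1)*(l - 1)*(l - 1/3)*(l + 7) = l^4/3 + 26*l^3/9 + 8*l^2/3 - 74*l/9 + 7/3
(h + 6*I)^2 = h^2 + 12*I*h - 36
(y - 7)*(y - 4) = y^2 - 11*y + 28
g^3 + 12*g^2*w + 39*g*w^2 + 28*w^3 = (g + w)*(g + 4*w)*(g + 7*w)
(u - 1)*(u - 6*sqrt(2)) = u^2 - 6*sqrt(2)*u - u + 6*sqrt(2)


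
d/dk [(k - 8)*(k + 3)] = 2*k - 5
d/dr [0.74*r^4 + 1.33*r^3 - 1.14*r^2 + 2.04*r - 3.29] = 2.96*r^3 + 3.99*r^2 - 2.28*r + 2.04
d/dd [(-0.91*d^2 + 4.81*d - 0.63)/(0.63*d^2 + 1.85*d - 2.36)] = (-4.7138*d^2 + 5.089*d - 10.1861)/(0.3969*d^4 + 2.331*d^3 + 0.448900000000001*d^2 - 8.732*d + 5.5696)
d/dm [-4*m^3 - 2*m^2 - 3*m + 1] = -12*m^2 - 4*m - 3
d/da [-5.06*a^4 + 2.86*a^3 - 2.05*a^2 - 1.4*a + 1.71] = -20.24*a^3 + 8.58*a^2 - 4.1*a - 1.4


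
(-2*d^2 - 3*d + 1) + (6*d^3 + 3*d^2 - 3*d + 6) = 6*d^3 + d^2 - 6*d + 7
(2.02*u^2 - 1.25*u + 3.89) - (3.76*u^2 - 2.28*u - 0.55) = -1.74*u^2 + 1.03*u + 4.44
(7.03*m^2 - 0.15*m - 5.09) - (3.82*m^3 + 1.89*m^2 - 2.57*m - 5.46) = -3.82*m^3 + 5.14*m^2 + 2.42*m + 0.37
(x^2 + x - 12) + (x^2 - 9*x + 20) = 2*x^2 - 8*x + 8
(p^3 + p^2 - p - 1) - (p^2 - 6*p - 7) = p^3 + 5*p + 6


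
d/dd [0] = 0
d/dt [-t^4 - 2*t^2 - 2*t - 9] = -4*t^3 - 4*t - 2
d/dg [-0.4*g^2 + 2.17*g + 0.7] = 2.17 - 0.8*g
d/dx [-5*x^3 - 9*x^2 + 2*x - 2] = -15*x^2 - 18*x + 2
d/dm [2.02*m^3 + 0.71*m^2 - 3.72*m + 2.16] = 6.06*m^2 + 1.42*m - 3.72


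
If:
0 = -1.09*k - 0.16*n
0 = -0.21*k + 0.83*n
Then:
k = 0.00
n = 0.00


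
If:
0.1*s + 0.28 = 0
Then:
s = -2.80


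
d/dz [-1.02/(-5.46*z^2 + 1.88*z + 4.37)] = (1.9176 - 11.1384*z)/(-5.46*z^2 + 1.88*z + 4.37)^2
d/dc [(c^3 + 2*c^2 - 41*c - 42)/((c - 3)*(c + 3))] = (c^4 + 14*c^2 + 48*c + 369)/(c^4 - 18*c^2 + 81)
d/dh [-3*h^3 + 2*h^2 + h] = -9*h^2 + 4*h + 1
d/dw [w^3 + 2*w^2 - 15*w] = 3*w^2 + 4*w - 15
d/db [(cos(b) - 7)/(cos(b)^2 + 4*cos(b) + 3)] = (cos(b)^2 - 14*cos(b) - 31)*sin(b)/(cos(b)^2 + 4*cos(b) + 3)^2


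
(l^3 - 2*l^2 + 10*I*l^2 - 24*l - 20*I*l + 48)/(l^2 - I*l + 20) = (l^2 + l*(-2 + 6*I) - 12*I)/(l - 5*I)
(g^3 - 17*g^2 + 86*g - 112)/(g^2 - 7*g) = g - 10 + 16/g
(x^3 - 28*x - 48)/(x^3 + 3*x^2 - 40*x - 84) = (x + 4)/(x + 7)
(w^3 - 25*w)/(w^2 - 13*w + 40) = w*(w + 5)/(w - 8)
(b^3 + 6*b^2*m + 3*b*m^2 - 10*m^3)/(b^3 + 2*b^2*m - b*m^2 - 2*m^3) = (b + 5*m)/(b + m)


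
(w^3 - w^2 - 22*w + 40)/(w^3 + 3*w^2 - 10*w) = (w - 4)/w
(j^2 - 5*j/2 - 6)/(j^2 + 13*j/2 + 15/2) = (j - 4)/(j + 5)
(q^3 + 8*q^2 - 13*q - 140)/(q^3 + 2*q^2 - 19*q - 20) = (q + 7)/(q + 1)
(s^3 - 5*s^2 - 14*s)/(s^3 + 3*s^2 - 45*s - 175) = s*(s + 2)/(s^2 + 10*s + 25)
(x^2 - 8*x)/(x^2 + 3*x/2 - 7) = 2*x*(x - 8)/(2*x^2 + 3*x - 14)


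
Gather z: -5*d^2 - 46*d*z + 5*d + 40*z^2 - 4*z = -5*d^2 + 5*d + 40*z^2 + z*(-46*d - 4)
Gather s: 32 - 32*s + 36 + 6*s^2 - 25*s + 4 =6*s^2 - 57*s + 72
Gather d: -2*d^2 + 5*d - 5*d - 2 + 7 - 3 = 2 - 2*d^2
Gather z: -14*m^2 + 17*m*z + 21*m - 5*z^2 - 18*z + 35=-14*m^2 + 21*m - 5*z^2 + z*(17*m - 18) + 35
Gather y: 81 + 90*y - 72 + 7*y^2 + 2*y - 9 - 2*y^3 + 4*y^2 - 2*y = -2*y^3 + 11*y^2 + 90*y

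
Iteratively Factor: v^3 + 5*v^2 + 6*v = (v)*(v^2 + 5*v + 6) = v*(v + 2)*(v + 3)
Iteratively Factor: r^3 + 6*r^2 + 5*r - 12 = (r + 3)*(r^2 + 3*r - 4) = (r + 3)*(r + 4)*(r - 1)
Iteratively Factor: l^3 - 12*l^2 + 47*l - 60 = (l - 3)*(l^2 - 9*l + 20) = (l - 4)*(l - 3)*(l - 5)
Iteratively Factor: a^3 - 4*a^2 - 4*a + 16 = (a - 2)*(a^2 - 2*a - 8) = (a - 4)*(a - 2)*(a + 2)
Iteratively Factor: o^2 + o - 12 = (o + 4)*(o - 3)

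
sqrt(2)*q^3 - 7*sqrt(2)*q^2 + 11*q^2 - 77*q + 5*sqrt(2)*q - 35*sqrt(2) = (q - 7)*(q + 5*sqrt(2))*(sqrt(2)*q + 1)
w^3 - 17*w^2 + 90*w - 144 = (w - 8)*(w - 6)*(w - 3)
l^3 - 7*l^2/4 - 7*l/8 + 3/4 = (l - 2)*(l - 1/2)*(l + 3/4)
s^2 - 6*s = s*(s - 6)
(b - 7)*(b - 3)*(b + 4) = b^3 - 6*b^2 - 19*b + 84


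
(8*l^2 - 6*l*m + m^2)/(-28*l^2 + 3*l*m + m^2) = (-2*l + m)/(7*l + m)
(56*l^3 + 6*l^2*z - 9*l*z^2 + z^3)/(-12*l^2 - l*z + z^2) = (-14*l^2 - 5*l*z + z^2)/(3*l + z)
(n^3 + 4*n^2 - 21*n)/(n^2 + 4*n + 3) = n*(n^2 + 4*n - 21)/(n^2 + 4*n + 3)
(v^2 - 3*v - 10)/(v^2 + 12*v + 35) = (v^2 - 3*v - 10)/(v^2 + 12*v + 35)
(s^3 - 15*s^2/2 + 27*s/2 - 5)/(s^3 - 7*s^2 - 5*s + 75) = (s^2 - 5*s/2 + 1)/(s^2 - 2*s - 15)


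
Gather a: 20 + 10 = 30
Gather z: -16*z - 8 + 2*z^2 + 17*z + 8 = 2*z^2 + z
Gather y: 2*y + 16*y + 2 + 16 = 18*y + 18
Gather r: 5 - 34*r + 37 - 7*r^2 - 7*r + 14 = -7*r^2 - 41*r + 56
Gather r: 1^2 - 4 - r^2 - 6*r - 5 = -r^2 - 6*r - 8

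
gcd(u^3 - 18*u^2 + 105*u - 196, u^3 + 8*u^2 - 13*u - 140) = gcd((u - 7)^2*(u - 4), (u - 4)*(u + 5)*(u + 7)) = u - 4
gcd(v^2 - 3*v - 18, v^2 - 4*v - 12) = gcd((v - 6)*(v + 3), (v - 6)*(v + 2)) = v - 6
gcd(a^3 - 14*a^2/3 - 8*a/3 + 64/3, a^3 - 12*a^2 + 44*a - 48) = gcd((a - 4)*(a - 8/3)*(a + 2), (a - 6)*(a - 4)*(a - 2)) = a - 4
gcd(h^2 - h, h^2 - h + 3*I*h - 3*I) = h - 1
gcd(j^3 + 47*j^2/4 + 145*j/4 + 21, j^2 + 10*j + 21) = j + 7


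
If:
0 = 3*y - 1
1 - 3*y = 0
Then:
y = 1/3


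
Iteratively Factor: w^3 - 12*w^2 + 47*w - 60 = (w - 5)*(w^2 - 7*w + 12) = (w - 5)*(w - 3)*(w - 4)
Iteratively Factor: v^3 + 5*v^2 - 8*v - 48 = (v + 4)*(v^2 + v - 12) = (v + 4)^2*(v - 3)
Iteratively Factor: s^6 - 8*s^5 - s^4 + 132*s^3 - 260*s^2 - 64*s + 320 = (s + 1)*(s^5 - 9*s^4 + 8*s^3 + 124*s^2 - 384*s + 320) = (s + 1)*(s + 4)*(s^4 - 13*s^3 + 60*s^2 - 116*s + 80) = (s - 2)*(s + 1)*(s + 4)*(s^3 - 11*s^2 + 38*s - 40) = (s - 5)*(s - 2)*(s + 1)*(s + 4)*(s^2 - 6*s + 8) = (s - 5)*(s - 2)^2*(s + 1)*(s + 4)*(s - 4)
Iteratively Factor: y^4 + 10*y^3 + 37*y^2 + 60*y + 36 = (y + 3)*(y^3 + 7*y^2 + 16*y + 12) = (y + 2)*(y + 3)*(y^2 + 5*y + 6) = (y + 2)^2*(y + 3)*(y + 3)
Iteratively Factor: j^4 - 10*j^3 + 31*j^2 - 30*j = (j - 2)*(j^3 - 8*j^2 + 15*j) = (j - 5)*(j - 2)*(j^2 - 3*j) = (j - 5)*(j - 3)*(j - 2)*(j)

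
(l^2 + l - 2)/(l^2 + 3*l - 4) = (l + 2)/(l + 4)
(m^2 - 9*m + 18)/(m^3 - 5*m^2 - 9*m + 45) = (m - 6)/(m^2 - 2*m - 15)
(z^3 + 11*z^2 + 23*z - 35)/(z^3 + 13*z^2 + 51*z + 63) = (z^2 + 4*z - 5)/(z^2 + 6*z + 9)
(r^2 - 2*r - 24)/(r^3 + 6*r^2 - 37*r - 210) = (r + 4)/(r^2 + 12*r + 35)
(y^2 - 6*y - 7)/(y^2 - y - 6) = (-y^2 + 6*y + 7)/(-y^2 + y + 6)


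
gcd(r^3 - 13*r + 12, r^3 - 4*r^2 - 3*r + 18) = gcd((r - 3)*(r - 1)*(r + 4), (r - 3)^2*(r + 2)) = r - 3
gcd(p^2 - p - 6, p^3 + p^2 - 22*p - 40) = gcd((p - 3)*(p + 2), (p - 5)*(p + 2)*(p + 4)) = p + 2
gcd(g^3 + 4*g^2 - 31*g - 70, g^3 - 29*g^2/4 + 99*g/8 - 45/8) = g - 5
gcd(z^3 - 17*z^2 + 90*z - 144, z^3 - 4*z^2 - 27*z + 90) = z^2 - 9*z + 18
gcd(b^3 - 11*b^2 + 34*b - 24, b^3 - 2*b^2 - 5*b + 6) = b - 1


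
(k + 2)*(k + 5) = k^2 + 7*k + 10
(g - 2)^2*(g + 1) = g^3 - 3*g^2 + 4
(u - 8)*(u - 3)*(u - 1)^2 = u^4 - 13*u^3 + 47*u^2 - 59*u + 24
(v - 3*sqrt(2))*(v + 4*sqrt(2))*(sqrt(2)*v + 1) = sqrt(2)*v^3 + 3*v^2 - 23*sqrt(2)*v - 24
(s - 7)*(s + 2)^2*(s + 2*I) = s^4 - 3*s^3 + 2*I*s^3 - 24*s^2 - 6*I*s^2 - 28*s - 48*I*s - 56*I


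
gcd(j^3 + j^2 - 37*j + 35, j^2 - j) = j - 1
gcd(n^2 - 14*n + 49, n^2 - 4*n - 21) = n - 7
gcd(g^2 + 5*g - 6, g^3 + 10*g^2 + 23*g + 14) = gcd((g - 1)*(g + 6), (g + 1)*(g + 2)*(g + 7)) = 1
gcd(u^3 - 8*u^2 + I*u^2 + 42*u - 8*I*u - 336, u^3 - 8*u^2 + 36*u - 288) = u^2 + u*(-8 - 6*I) + 48*I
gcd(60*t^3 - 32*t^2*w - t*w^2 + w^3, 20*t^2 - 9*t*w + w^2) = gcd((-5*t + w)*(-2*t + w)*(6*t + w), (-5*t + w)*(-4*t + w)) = 5*t - w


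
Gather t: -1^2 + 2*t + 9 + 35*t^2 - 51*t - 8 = 35*t^2 - 49*t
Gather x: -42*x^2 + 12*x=-42*x^2 + 12*x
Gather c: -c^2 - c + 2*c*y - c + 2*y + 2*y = -c^2 + c*(2*y - 2) + 4*y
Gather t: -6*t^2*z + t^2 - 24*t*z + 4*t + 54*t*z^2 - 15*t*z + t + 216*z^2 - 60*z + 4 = t^2*(1 - 6*z) + t*(54*z^2 - 39*z + 5) + 216*z^2 - 60*z + 4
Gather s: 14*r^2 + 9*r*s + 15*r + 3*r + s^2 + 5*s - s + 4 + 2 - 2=14*r^2 + 18*r + s^2 + s*(9*r + 4) + 4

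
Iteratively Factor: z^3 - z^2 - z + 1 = (z + 1)*(z^2 - 2*z + 1) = (z - 1)*(z + 1)*(z - 1)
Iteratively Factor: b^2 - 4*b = (b)*(b - 4)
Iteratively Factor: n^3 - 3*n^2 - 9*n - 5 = (n + 1)*(n^2 - 4*n - 5) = (n - 5)*(n + 1)*(n + 1)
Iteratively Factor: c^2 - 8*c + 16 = (c - 4)*(c - 4)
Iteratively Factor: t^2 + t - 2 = (t - 1)*(t + 2)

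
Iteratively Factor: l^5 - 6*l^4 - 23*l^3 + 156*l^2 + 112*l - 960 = (l - 5)*(l^4 - l^3 - 28*l^2 + 16*l + 192) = (l - 5)*(l - 4)*(l^3 + 3*l^2 - 16*l - 48) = (l - 5)*(l - 4)^2*(l^2 + 7*l + 12) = (l - 5)*(l - 4)^2*(l + 3)*(l + 4)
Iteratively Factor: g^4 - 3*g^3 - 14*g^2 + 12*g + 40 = (g - 2)*(g^3 - g^2 - 16*g - 20) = (g - 5)*(g - 2)*(g^2 + 4*g + 4) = (g - 5)*(g - 2)*(g + 2)*(g + 2)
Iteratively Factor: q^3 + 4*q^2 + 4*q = (q + 2)*(q^2 + 2*q) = (q + 2)^2*(q)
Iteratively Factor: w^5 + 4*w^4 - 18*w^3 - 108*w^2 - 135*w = (w - 5)*(w^4 + 9*w^3 + 27*w^2 + 27*w) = w*(w - 5)*(w^3 + 9*w^2 + 27*w + 27) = w*(w - 5)*(w + 3)*(w^2 + 6*w + 9) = w*(w - 5)*(w + 3)^2*(w + 3)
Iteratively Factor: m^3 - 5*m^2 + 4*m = (m)*(m^2 - 5*m + 4) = m*(m - 1)*(m - 4)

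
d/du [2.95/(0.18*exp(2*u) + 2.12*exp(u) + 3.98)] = (-1.062*exp(u) - 6.254)*exp(u)/(0.18*exp(2*u) + 2.12*exp(u) + 3.98)^2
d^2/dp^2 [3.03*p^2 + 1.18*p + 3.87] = 6.06000000000000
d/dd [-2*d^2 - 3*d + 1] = -4*d - 3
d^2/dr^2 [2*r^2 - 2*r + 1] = 4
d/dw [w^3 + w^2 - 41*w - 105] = 3*w^2 + 2*w - 41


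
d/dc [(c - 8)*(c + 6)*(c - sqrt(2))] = 3*c^2 - 4*c - 2*sqrt(2)*c - 48 + 2*sqrt(2)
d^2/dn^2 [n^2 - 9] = 2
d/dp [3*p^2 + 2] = 6*p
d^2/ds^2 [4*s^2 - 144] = 8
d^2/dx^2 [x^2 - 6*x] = 2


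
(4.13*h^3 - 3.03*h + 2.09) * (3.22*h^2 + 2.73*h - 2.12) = 13.2986*h^5 + 11.2749*h^4 - 18.5122*h^3 - 1.5421*h^2 + 12.1293*h - 4.4308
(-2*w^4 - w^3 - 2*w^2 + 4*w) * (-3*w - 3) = 6*w^5 + 9*w^4 + 9*w^3 - 6*w^2 - 12*w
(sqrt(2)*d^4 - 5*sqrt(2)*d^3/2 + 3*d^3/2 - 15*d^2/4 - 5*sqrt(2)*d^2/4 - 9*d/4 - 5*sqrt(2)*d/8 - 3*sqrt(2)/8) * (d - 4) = sqrt(2)*d^5 - 13*sqrt(2)*d^4/2 + 3*d^4/2 - 39*d^3/4 + 35*sqrt(2)*d^3/4 + 35*sqrt(2)*d^2/8 + 51*d^2/4 + 17*sqrt(2)*d/8 + 9*d + 3*sqrt(2)/2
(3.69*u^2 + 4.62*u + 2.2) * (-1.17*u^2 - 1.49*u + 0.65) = -4.3173*u^4 - 10.9035*u^3 - 7.0593*u^2 - 0.275*u + 1.43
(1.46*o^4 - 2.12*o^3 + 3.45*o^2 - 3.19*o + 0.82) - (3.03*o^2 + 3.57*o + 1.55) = 1.46*o^4 - 2.12*o^3 + 0.42*o^2 - 6.76*o - 0.73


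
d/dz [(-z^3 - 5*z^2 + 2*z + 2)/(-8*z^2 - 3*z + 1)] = 2*(4*z^4 + 3*z^3 + 14*z^2 + 11*z + 4)/(64*z^4 + 48*z^3 - 7*z^2 - 6*z + 1)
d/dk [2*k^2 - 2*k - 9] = 4*k - 2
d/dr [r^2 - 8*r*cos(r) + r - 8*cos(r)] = 8*r*sin(r) + 2*r - 8*sqrt(2)*cos(r + pi/4) + 1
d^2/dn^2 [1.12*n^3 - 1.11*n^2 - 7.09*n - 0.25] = 6.72*n - 2.22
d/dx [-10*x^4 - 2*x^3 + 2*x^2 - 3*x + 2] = -40*x^3 - 6*x^2 + 4*x - 3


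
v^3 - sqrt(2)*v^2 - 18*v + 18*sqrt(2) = (v - 3*sqrt(2))*(v - sqrt(2))*(v + 3*sqrt(2))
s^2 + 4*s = s*(s + 4)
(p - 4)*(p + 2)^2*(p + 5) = p^4 + 5*p^3 - 12*p^2 - 76*p - 80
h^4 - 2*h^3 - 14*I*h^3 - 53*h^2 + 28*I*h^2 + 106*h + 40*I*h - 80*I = (h - 2)*(h - 8*I)*(h - 5*I)*(h - I)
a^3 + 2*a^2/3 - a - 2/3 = (a - 1)*(a + 2/3)*(a + 1)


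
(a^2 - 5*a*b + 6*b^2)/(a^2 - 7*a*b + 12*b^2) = (a - 2*b)/(a - 4*b)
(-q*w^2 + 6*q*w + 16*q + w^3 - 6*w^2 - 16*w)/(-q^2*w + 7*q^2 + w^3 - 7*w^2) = (w^2 - 6*w - 16)/(q*w - 7*q + w^2 - 7*w)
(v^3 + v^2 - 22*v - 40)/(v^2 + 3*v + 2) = (v^2 - v - 20)/(v + 1)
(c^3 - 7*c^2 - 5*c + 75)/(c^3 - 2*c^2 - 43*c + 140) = (c^2 - 2*c - 15)/(c^2 + 3*c - 28)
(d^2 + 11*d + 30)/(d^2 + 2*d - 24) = (d + 5)/(d - 4)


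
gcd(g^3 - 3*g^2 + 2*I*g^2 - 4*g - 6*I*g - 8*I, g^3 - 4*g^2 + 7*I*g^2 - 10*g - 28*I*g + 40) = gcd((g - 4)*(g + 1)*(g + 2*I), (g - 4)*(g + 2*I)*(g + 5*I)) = g^2 + g*(-4 + 2*I) - 8*I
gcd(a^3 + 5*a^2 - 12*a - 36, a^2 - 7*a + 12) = a - 3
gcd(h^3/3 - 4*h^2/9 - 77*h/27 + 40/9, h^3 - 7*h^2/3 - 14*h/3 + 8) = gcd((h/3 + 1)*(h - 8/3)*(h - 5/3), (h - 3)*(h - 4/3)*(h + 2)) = 1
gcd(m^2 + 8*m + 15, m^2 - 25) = m + 5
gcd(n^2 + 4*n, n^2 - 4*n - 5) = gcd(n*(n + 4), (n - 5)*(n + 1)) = 1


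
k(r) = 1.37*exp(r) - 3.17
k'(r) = 1.37*exp(r)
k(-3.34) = -3.12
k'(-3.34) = 0.05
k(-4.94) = -3.16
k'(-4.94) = 0.01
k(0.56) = -0.77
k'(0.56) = 2.40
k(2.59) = 15.09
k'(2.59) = 18.26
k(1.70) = 4.33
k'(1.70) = 7.50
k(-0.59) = -2.41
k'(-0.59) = 0.76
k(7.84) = 3476.91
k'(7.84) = 3480.08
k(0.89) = 0.17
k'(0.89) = 3.34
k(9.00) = 11098.05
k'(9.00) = 11101.22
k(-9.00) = -3.17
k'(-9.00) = 0.00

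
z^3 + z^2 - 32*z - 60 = (z - 6)*(z + 2)*(z + 5)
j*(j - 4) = j^2 - 4*j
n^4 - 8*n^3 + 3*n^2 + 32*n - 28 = (n - 7)*(n - 2)*(n - 1)*(n + 2)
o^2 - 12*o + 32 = (o - 8)*(o - 4)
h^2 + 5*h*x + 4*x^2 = (h + x)*(h + 4*x)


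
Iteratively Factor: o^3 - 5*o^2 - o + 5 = (o - 5)*(o^2 - 1) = (o - 5)*(o + 1)*(o - 1)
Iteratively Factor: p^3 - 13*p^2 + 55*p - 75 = (p - 5)*(p^2 - 8*p + 15) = (p - 5)^2*(p - 3)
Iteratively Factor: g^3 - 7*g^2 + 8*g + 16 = (g - 4)*(g^2 - 3*g - 4) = (g - 4)^2*(g + 1)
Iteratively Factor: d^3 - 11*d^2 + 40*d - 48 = (d - 4)*(d^2 - 7*d + 12) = (d - 4)*(d - 3)*(d - 4)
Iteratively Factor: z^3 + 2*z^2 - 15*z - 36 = (z + 3)*(z^2 - z - 12) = (z + 3)^2*(z - 4)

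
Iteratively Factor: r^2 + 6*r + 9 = (r + 3)*(r + 3)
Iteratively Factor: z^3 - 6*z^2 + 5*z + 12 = (z + 1)*(z^2 - 7*z + 12) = (z - 3)*(z + 1)*(z - 4)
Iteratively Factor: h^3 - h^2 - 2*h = (h + 1)*(h^2 - 2*h) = (h - 2)*(h + 1)*(h)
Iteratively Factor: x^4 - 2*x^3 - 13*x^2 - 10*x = (x + 2)*(x^3 - 4*x^2 - 5*x) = (x + 1)*(x + 2)*(x^2 - 5*x) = x*(x + 1)*(x + 2)*(x - 5)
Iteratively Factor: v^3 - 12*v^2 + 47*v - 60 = (v - 3)*(v^2 - 9*v + 20) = (v - 4)*(v - 3)*(v - 5)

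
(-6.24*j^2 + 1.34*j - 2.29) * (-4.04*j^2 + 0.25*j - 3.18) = 25.2096*j^4 - 6.9736*j^3 + 29.4298*j^2 - 4.8337*j + 7.2822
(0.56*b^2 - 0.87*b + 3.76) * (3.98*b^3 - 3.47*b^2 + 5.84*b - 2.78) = 2.2288*b^5 - 5.4058*b^4 + 21.2541*b^3 - 19.6848*b^2 + 24.377*b - 10.4528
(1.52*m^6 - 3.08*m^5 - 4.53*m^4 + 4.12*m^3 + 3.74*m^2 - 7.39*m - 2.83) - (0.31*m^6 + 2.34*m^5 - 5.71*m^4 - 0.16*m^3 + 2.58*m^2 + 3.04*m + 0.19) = 1.21*m^6 - 5.42*m^5 + 1.18*m^4 + 4.28*m^3 + 1.16*m^2 - 10.43*m - 3.02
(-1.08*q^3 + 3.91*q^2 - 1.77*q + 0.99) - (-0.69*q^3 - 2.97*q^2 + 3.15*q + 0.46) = -0.39*q^3 + 6.88*q^2 - 4.92*q + 0.53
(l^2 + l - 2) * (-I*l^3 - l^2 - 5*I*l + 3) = -I*l^5 - l^4 - I*l^4 - l^3 - 3*I*l^3 + 5*l^2 - 5*I*l^2 + 3*l + 10*I*l - 6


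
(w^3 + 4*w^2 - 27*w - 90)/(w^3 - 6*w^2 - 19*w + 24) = (w^2 + w - 30)/(w^2 - 9*w + 8)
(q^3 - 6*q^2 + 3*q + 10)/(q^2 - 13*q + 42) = (q^3 - 6*q^2 + 3*q + 10)/(q^2 - 13*q + 42)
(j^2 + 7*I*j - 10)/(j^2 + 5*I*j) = (j + 2*I)/j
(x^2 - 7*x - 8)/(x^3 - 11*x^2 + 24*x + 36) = (x - 8)/(x^2 - 12*x + 36)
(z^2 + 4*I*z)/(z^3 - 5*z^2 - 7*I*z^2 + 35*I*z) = (z + 4*I)/(z^2 - 5*z - 7*I*z + 35*I)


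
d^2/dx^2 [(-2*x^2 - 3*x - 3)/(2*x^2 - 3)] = 12*(-2*x^3 - 12*x^2 - 9*x - 6)/(8*x^6 - 36*x^4 + 54*x^2 - 27)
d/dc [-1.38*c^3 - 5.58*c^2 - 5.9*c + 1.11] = -4.14*c^2 - 11.16*c - 5.9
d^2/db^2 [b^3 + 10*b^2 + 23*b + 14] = 6*b + 20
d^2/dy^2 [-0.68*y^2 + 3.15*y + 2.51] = -1.36000000000000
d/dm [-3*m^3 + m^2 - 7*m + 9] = -9*m^2 + 2*m - 7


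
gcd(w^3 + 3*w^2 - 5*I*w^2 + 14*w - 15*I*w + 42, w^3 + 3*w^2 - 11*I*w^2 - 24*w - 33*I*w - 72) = w + 3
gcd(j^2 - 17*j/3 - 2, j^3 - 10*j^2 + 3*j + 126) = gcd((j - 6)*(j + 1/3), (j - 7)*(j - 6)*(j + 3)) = j - 6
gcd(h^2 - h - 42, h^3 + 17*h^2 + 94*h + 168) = h + 6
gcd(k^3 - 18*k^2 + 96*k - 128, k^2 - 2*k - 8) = 1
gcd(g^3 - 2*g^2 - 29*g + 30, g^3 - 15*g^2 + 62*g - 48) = g^2 - 7*g + 6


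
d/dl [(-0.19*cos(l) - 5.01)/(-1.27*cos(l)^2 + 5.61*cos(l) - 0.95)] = (0.2413*cos(l)^2 + 12.7254*cos(l) - 28.2866)*sin(l)/(1.6129*cos(l)^4 - 14.2494*cos(l)^3 + 33.8851*cos(l)^2 - 10.659*cos(l) + 0.9025)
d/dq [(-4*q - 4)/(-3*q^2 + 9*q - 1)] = 4*(-3*q^2 - 6*q + 10)/(9*q^4 - 54*q^3 + 87*q^2 - 18*q + 1)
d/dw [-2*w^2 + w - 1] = 1 - 4*w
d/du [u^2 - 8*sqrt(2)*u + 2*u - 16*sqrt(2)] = 2*u - 8*sqrt(2) + 2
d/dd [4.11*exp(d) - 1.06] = 4.11*exp(d)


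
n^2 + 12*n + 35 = (n + 5)*(n + 7)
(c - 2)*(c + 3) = c^2 + c - 6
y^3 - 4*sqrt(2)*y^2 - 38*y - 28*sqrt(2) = (y - 7*sqrt(2))*(y + sqrt(2))*(y + 2*sqrt(2))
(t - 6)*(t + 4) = t^2 - 2*t - 24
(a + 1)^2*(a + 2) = a^3 + 4*a^2 + 5*a + 2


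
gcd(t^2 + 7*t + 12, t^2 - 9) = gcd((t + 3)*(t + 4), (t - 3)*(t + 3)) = t + 3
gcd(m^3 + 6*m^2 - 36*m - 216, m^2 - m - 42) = m + 6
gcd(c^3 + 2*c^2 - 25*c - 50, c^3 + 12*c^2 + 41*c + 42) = c + 2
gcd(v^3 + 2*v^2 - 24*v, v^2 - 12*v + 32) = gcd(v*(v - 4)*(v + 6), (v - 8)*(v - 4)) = v - 4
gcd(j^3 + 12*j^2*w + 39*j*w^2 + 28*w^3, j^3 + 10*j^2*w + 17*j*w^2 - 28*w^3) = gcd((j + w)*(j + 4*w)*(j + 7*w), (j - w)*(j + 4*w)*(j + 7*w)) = j^2 + 11*j*w + 28*w^2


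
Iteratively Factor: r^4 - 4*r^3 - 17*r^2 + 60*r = (r)*(r^3 - 4*r^2 - 17*r + 60) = r*(r - 5)*(r^2 + r - 12) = r*(r - 5)*(r - 3)*(r + 4)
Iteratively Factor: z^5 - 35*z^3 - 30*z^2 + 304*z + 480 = (z + 2)*(z^4 - 2*z^3 - 31*z^2 + 32*z + 240) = (z + 2)*(z + 4)*(z^3 - 6*z^2 - 7*z + 60) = (z - 5)*(z + 2)*(z + 4)*(z^2 - z - 12) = (z - 5)*(z + 2)*(z + 3)*(z + 4)*(z - 4)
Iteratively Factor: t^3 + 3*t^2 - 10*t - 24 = (t - 3)*(t^2 + 6*t + 8) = (t - 3)*(t + 2)*(t + 4)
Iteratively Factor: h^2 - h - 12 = (h - 4)*(h + 3)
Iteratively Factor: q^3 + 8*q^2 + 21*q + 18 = (q + 3)*(q^2 + 5*q + 6) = (q + 3)^2*(q + 2)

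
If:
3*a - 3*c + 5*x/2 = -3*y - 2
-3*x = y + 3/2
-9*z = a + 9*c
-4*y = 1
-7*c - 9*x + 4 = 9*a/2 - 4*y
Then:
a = 451/828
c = 113/184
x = -5/12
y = -1/4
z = -10055/14904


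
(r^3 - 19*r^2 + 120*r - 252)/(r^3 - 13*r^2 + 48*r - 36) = (r - 7)/(r - 1)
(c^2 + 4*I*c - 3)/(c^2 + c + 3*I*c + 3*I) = (c + I)/(c + 1)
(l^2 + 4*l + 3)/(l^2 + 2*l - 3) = (l + 1)/(l - 1)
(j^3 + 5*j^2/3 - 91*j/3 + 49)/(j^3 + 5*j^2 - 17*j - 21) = (j - 7/3)/(j + 1)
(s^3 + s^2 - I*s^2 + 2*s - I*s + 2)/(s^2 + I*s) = s + 1 - 2*I - 2*I/s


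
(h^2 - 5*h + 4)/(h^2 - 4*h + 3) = (h - 4)/(h - 3)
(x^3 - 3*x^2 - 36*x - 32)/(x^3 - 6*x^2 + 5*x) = (x^3 - 3*x^2 - 36*x - 32)/(x*(x^2 - 6*x + 5))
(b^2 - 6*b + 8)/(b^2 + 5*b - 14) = (b - 4)/(b + 7)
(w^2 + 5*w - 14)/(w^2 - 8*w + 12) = (w + 7)/(w - 6)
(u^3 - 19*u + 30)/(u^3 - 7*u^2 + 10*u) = (u^2 + 2*u - 15)/(u*(u - 5))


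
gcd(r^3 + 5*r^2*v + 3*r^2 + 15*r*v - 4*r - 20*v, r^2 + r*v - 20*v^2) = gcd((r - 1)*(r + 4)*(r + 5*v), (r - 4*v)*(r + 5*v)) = r + 5*v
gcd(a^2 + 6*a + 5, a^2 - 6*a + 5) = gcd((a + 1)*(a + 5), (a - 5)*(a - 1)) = 1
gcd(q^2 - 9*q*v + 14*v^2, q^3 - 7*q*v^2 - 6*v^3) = 1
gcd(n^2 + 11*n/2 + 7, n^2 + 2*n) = n + 2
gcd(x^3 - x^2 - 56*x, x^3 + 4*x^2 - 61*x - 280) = x^2 - x - 56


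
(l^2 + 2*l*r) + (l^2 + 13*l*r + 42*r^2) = 2*l^2 + 15*l*r + 42*r^2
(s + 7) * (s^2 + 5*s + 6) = s^3 + 12*s^2 + 41*s + 42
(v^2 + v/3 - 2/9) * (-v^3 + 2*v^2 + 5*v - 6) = -v^5 + 5*v^4/3 + 53*v^3/9 - 43*v^2/9 - 28*v/9 + 4/3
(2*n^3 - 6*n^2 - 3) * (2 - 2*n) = -4*n^4 + 16*n^3 - 12*n^2 + 6*n - 6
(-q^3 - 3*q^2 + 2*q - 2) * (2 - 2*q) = 2*q^4 + 4*q^3 - 10*q^2 + 8*q - 4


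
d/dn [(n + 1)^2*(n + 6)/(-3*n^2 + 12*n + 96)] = (-n^4 + 8*n^3 + 141*n^2 + 524*n + 392)/(3*(n^4 - 8*n^3 - 48*n^2 + 256*n + 1024))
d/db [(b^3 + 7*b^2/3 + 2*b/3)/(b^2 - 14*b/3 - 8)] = (9*b^4 - 84*b^3 - 320*b^2 - 336*b - 48)/(9*b^4 - 84*b^3 + 52*b^2 + 672*b + 576)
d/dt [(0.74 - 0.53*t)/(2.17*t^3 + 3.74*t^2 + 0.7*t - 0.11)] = (2.3002*t^3 - 2.8352*t^2 - 5.5352*t - 0.4597)/(4.7089*t^6 + 16.2316*t^5 + 17.0256*t^4 + 4.7586*t^3 - 0.3328*t^2 - 0.154*t + 0.0121)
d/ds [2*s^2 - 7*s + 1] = 4*s - 7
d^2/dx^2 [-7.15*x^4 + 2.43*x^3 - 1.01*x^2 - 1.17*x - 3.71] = -85.8*x^2 + 14.58*x - 2.02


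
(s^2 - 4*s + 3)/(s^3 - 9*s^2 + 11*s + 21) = (s - 1)/(s^2 - 6*s - 7)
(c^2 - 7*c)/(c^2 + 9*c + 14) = c*(c - 7)/(c^2 + 9*c + 14)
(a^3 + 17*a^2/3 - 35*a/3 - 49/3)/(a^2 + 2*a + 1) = (3*a^2 + 14*a - 49)/(3*(a + 1))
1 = 1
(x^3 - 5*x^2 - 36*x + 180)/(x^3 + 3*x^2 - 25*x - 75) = (x^2 - 36)/(x^2 + 8*x + 15)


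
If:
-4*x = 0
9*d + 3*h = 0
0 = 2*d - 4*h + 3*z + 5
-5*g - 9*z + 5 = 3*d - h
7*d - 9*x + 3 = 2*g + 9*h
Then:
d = 25/98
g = 286/49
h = -75/98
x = 0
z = -20/7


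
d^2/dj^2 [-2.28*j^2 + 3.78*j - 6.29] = -4.56000000000000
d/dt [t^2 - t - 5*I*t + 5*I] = 2*t - 1 - 5*I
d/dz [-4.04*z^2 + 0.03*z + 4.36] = 0.03 - 8.08*z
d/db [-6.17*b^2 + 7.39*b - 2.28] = 7.39 - 12.34*b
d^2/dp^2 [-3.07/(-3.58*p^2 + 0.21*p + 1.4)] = (78.692696*p^2 - 4.616052*p - 3.07*(7.16*p - 0.21)*(14.32*p - 0.42) - 30.77368)/(-3.58*p^2 + 0.21*p + 1.4)^3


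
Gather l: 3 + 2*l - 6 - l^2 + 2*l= -l^2 + 4*l - 3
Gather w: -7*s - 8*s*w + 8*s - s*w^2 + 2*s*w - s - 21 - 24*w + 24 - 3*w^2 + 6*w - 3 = w^2*(-s - 3) + w*(-6*s - 18)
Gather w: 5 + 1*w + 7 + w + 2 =2*w + 14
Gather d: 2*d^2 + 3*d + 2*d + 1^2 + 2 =2*d^2 + 5*d + 3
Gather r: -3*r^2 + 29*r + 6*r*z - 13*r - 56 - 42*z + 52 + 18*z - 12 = -3*r^2 + r*(6*z + 16) - 24*z - 16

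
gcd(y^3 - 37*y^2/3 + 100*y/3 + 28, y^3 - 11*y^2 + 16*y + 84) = y^2 - 13*y + 42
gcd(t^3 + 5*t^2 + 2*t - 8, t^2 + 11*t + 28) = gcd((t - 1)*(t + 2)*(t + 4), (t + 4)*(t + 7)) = t + 4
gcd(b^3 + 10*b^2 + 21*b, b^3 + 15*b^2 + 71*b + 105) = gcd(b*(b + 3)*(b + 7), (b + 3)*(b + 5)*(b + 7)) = b^2 + 10*b + 21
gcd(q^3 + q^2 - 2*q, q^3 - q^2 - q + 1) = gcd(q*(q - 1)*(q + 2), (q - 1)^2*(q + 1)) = q - 1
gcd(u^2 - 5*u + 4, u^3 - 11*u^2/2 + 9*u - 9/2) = u - 1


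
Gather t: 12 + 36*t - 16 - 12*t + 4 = 24*t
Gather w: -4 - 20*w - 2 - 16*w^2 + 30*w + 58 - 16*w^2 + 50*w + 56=-32*w^2 + 60*w + 108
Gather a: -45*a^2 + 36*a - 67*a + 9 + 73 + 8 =-45*a^2 - 31*a + 90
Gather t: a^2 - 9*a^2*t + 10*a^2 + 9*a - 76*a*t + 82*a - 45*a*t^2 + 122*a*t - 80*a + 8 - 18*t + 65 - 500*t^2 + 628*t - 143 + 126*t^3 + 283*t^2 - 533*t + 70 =11*a^2 + 11*a + 126*t^3 + t^2*(-45*a - 217) + t*(-9*a^2 + 46*a + 77)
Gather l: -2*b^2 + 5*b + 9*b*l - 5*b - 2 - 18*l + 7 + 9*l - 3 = -2*b^2 + l*(9*b - 9) + 2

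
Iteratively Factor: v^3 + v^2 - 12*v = (v - 3)*(v^2 + 4*v) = v*(v - 3)*(v + 4)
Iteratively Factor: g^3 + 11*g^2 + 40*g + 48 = (g + 4)*(g^2 + 7*g + 12) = (g + 4)^2*(g + 3)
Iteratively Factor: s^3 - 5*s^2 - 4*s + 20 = (s + 2)*(s^2 - 7*s + 10) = (s - 5)*(s + 2)*(s - 2)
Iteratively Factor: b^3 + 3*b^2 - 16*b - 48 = (b - 4)*(b^2 + 7*b + 12) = (b - 4)*(b + 4)*(b + 3)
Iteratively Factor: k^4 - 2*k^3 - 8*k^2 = (k - 4)*(k^3 + 2*k^2) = (k - 4)*(k + 2)*(k^2) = k*(k - 4)*(k + 2)*(k)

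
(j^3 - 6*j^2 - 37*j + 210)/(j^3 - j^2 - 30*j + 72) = (j^2 - 12*j + 35)/(j^2 - 7*j + 12)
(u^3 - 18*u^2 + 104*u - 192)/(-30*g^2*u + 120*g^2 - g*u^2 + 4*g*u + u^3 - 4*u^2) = (u^2 - 14*u + 48)/(-30*g^2 - g*u + u^2)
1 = 1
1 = 1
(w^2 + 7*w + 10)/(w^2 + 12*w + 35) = (w + 2)/(w + 7)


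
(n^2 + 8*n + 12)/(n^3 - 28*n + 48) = (n + 2)/(n^2 - 6*n + 8)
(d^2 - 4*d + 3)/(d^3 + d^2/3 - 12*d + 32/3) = 3*(d - 3)/(3*d^2 + 4*d - 32)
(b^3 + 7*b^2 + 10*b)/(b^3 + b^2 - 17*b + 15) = b*(b + 2)/(b^2 - 4*b + 3)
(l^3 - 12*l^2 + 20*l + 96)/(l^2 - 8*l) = l - 4 - 12/l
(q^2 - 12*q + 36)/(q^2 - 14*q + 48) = (q - 6)/(q - 8)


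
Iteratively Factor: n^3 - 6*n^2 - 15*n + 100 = (n - 5)*(n^2 - n - 20) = (n - 5)*(n + 4)*(n - 5)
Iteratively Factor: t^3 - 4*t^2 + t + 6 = (t - 2)*(t^2 - 2*t - 3) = (t - 3)*(t - 2)*(t + 1)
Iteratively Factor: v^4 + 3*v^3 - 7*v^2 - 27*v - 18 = (v + 2)*(v^3 + v^2 - 9*v - 9) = (v + 2)*(v + 3)*(v^2 - 2*v - 3) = (v - 3)*(v + 2)*(v + 3)*(v + 1)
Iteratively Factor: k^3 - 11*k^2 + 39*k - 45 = (k - 3)*(k^2 - 8*k + 15) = (k - 5)*(k - 3)*(k - 3)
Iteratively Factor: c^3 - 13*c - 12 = (c + 3)*(c^2 - 3*c - 4) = (c + 1)*(c + 3)*(c - 4)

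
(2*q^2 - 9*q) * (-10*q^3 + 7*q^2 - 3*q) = -20*q^5 + 104*q^4 - 69*q^3 + 27*q^2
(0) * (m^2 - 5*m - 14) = 0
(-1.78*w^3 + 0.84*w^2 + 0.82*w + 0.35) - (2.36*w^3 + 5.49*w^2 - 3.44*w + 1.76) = -4.14*w^3 - 4.65*w^2 + 4.26*w - 1.41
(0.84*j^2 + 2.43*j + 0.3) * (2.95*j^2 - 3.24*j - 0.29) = 2.478*j^4 + 4.4469*j^3 - 7.2318*j^2 - 1.6767*j - 0.087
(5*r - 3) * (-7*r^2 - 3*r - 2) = -35*r^3 + 6*r^2 - r + 6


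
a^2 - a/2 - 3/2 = (a - 3/2)*(a + 1)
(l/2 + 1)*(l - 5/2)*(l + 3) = l^3/2 + 5*l^2/4 - 13*l/4 - 15/2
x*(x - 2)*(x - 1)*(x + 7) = x^4 + 4*x^3 - 19*x^2 + 14*x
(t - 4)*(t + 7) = t^2 + 3*t - 28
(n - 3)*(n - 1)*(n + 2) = n^3 - 2*n^2 - 5*n + 6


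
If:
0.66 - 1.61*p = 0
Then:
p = 0.41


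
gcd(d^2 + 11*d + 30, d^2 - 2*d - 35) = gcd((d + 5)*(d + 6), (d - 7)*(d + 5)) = d + 5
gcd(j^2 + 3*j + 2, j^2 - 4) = j + 2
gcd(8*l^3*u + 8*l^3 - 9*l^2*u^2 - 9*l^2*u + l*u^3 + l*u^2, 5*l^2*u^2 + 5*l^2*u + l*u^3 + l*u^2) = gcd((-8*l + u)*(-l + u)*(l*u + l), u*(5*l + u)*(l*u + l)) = l*u + l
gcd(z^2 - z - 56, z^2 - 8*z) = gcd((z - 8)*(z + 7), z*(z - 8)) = z - 8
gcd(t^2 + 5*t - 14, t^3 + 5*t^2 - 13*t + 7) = t + 7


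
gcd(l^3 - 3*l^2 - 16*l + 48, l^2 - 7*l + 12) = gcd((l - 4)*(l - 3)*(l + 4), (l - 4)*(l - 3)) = l^2 - 7*l + 12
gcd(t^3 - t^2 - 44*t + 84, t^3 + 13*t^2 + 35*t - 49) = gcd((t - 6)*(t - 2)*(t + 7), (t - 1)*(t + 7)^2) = t + 7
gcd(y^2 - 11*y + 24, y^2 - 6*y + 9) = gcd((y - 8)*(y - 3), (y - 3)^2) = y - 3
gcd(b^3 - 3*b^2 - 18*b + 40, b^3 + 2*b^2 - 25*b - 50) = b - 5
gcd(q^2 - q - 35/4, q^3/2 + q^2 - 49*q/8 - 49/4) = q - 7/2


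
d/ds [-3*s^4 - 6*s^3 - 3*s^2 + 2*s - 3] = -12*s^3 - 18*s^2 - 6*s + 2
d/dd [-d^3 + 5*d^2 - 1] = d*(10 - 3*d)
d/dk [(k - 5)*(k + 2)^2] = (k + 2)*(3*k - 8)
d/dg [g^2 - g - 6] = 2*g - 1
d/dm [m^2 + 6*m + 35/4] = 2*m + 6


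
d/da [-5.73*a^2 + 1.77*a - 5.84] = 1.77 - 11.46*a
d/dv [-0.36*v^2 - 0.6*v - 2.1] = -0.72*v - 0.6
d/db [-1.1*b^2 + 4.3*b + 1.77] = 4.3 - 2.2*b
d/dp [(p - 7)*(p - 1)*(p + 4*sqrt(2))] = 3*p^2 - 16*p + 8*sqrt(2)*p - 32*sqrt(2) + 7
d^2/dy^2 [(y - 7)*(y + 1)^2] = 6*y - 10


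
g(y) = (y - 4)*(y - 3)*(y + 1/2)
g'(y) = (y - 4)*(y - 3) + (y - 4)*(y + 1/2) + (y - 3)*(y + 1/2) = 3*y^2 - 13*y + 17/2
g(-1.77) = -34.95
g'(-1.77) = 40.91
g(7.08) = 95.25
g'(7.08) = 66.84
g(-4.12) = -209.29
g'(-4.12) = 112.98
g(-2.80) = -90.71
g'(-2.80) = 68.42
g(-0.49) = 0.16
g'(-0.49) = 15.59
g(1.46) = 7.67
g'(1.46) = -4.09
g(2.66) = 1.44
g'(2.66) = -4.85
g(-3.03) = -107.25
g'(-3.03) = 75.43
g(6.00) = 39.00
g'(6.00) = 38.50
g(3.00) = 0.00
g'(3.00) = -3.50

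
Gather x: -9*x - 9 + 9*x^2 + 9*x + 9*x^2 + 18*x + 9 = 18*x^2 + 18*x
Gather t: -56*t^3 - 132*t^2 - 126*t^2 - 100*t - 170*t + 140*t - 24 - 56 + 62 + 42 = -56*t^3 - 258*t^2 - 130*t + 24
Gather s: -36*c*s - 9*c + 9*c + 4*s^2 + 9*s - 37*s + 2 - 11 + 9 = 4*s^2 + s*(-36*c - 28)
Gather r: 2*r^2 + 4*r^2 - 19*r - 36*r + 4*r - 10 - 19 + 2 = 6*r^2 - 51*r - 27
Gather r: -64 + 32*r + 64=32*r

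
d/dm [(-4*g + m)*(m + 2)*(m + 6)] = -8*g*m - 32*g + 3*m^2 + 16*m + 12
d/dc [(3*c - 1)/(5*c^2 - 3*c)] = (-15*c^2 + 10*c - 3)/(c^2*(25*c^2 - 30*c + 9))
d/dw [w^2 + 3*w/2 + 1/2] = 2*w + 3/2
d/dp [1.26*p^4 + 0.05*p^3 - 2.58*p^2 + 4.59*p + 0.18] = 5.04*p^3 + 0.15*p^2 - 5.16*p + 4.59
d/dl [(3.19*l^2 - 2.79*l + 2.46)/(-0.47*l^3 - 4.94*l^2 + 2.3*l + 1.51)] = (1.4993*l^4 - 2.6226*l^3 - 2.977*l^2 + 33.9386*l - 9.8709)/(0.2209*l^6 + 4.6436*l^5 + 22.2416*l^4 - 24.1434*l^3 - 9.6288*l^2 + 6.946*l + 2.2801)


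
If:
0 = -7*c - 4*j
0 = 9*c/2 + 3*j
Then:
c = 0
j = 0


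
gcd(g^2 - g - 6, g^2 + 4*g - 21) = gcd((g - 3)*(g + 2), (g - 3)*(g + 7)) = g - 3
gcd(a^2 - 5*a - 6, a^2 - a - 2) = a + 1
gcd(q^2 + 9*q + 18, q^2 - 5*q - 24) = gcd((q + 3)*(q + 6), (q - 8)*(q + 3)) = q + 3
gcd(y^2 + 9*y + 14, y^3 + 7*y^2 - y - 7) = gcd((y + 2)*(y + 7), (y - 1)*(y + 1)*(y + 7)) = y + 7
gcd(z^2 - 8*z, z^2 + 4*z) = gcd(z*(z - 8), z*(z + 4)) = z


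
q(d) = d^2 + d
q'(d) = 2*d + 1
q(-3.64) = 9.61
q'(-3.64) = -6.28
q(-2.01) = 2.03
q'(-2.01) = -3.02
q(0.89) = 1.68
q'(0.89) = 2.78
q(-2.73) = 4.72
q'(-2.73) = -4.46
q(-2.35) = 3.17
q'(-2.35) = -3.70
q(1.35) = 3.17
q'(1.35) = 3.70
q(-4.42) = 15.12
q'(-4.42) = -7.84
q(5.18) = 32.01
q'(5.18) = 11.36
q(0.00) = 0.00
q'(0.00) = 1.00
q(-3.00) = 6.00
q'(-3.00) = -5.00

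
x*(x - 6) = x^2 - 6*x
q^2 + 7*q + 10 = (q + 2)*(q + 5)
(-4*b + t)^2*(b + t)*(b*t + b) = 16*b^4*t + 16*b^4 + 8*b^3*t^2 + 8*b^3*t - 7*b^2*t^3 - 7*b^2*t^2 + b*t^4 + b*t^3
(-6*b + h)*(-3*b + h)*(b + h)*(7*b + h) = 126*b^4 + 81*b^3*h - 47*b^2*h^2 - b*h^3 + h^4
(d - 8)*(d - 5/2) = d^2 - 21*d/2 + 20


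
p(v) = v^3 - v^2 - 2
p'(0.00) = 0.00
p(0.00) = -2.00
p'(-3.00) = 33.00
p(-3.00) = -38.00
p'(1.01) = 1.04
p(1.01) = -1.99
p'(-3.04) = 33.80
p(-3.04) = -39.34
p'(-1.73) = 12.44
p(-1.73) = -10.17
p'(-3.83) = 51.67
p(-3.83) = -72.85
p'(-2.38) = 21.75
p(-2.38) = -21.15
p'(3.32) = 26.43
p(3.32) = 23.57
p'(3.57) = 31.09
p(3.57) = 30.75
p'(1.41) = 3.14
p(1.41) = -1.18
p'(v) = 3*v^2 - 2*v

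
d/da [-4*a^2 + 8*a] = 8 - 8*a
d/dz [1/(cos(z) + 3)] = sin(z)/(cos(z) + 3)^2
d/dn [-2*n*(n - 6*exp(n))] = 12*n*exp(n) - 4*n + 12*exp(n)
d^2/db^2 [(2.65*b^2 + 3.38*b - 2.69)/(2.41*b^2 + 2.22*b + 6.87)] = (10.906696*b^3 - 356.994264*b^2 - 422.122104*b + 209.60436)/(13.997521*b^6 + 38.681946*b^5 + 155.337273*b^4 + 231.476292*b^3 + 442.807911*b^2 + 314.331354*b + 324.242703)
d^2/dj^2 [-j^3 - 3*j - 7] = -6*j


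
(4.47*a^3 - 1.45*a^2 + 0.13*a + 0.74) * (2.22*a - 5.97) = 9.9234*a^4 - 29.9049*a^3 + 8.9451*a^2 + 0.8667*a - 4.4178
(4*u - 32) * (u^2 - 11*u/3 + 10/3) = 4*u^3 - 140*u^2/3 + 392*u/3 - 320/3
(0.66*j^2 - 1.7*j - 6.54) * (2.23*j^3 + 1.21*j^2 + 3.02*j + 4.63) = 1.4718*j^5 - 2.9924*j^4 - 14.648*j^3 - 9.9916*j^2 - 27.6218*j - 30.2802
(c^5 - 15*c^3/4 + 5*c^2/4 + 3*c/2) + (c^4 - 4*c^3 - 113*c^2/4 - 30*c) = c^5 + c^4 - 31*c^3/4 - 27*c^2 - 57*c/2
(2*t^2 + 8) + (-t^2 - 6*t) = t^2 - 6*t + 8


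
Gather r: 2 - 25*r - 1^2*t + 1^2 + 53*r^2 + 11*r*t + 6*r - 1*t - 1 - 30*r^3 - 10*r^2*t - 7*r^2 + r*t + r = -30*r^3 + r^2*(46 - 10*t) + r*(12*t - 18) - 2*t + 2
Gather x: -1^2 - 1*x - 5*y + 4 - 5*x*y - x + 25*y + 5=x*(-5*y - 2) + 20*y + 8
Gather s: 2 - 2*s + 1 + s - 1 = 2 - s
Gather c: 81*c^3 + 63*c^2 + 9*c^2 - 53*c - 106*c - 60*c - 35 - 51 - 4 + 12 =81*c^3 + 72*c^2 - 219*c - 78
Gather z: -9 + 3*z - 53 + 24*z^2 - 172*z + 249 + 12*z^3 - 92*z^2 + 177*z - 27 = 12*z^3 - 68*z^2 + 8*z + 160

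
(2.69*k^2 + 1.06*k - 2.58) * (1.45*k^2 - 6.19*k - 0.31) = 3.9005*k^4 - 15.1141*k^3 - 11.1363*k^2 + 15.6416*k + 0.7998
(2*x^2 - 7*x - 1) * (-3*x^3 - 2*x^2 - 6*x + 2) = -6*x^5 + 17*x^4 + 5*x^3 + 48*x^2 - 8*x - 2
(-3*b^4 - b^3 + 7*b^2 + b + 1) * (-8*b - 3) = 24*b^5 + 17*b^4 - 53*b^3 - 29*b^2 - 11*b - 3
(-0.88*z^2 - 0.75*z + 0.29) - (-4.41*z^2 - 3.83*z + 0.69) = 3.53*z^2 + 3.08*z - 0.4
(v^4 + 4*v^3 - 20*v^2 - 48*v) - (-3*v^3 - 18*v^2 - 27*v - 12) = v^4 + 7*v^3 - 2*v^2 - 21*v + 12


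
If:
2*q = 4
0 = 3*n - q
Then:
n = 2/3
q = 2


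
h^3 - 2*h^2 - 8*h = h*(h - 4)*(h + 2)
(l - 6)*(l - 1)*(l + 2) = l^3 - 5*l^2 - 8*l + 12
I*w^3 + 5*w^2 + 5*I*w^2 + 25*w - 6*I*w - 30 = (w + 6)*(w - 5*I)*(I*w - I)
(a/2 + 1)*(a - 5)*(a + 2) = a^3/2 - a^2/2 - 8*a - 10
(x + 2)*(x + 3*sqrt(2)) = x^2 + 2*x + 3*sqrt(2)*x + 6*sqrt(2)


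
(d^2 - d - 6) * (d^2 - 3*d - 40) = d^4 - 4*d^3 - 43*d^2 + 58*d + 240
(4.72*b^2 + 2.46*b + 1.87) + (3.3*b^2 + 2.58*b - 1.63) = 8.02*b^2 + 5.04*b + 0.24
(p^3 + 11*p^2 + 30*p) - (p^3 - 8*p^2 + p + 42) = 19*p^2 + 29*p - 42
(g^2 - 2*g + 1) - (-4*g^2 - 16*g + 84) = 5*g^2 + 14*g - 83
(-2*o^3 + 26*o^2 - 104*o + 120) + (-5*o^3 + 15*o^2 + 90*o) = -7*o^3 + 41*o^2 - 14*o + 120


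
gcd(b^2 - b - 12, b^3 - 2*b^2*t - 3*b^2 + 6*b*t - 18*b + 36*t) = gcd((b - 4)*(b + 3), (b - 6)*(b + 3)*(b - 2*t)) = b + 3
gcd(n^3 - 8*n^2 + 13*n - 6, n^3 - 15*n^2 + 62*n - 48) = n^2 - 7*n + 6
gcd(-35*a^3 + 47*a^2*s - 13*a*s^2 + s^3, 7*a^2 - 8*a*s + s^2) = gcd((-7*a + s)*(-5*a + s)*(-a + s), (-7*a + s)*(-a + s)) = 7*a^2 - 8*a*s + s^2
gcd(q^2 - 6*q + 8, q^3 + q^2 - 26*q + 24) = q - 4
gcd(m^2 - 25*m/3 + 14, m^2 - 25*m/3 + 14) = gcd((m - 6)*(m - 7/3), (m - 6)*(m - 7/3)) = m^2 - 25*m/3 + 14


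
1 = 1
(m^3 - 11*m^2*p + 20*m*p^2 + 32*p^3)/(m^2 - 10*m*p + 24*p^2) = (-m^2 + 7*m*p + 8*p^2)/(-m + 6*p)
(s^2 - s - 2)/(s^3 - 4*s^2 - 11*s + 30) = (s + 1)/(s^2 - 2*s - 15)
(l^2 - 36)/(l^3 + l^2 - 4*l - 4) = (l^2 - 36)/(l^3 + l^2 - 4*l - 4)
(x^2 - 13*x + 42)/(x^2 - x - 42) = (x - 6)/(x + 6)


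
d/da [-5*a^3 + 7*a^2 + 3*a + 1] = -15*a^2 + 14*a + 3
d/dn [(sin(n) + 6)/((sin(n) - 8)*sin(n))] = (-cos(n) - 12/tan(n) + 48*cos(n)/sin(n)^2)/(sin(n) - 8)^2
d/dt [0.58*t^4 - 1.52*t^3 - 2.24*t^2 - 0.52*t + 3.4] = 2.32*t^3 - 4.56*t^2 - 4.48*t - 0.52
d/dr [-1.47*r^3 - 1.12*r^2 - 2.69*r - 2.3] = -4.41*r^2 - 2.24*r - 2.69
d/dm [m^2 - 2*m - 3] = 2*m - 2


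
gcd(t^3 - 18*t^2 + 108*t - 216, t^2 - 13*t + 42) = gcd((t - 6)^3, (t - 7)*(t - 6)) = t - 6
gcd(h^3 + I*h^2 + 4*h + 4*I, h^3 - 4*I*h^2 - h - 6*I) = h^2 - I*h + 2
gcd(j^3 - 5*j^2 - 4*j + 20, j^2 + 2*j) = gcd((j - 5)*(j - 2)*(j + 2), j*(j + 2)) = j + 2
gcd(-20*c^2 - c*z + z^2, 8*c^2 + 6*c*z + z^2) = 4*c + z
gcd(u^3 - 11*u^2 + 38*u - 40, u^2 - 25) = u - 5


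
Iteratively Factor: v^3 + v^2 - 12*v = (v)*(v^2 + v - 12) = v*(v - 3)*(v + 4)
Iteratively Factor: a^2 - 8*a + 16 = (a - 4)*(a - 4)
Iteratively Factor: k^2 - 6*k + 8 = (k - 2)*(k - 4)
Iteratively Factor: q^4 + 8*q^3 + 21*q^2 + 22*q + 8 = (q + 4)*(q^3 + 4*q^2 + 5*q + 2) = (q + 1)*(q + 4)*(q^2 + 3*q + 2) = (q + 1)^2*(q + 4)*(q + 2)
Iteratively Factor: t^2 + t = (t + 1)*(t)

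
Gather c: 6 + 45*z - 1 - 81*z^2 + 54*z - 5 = -81*z^2 + 99*z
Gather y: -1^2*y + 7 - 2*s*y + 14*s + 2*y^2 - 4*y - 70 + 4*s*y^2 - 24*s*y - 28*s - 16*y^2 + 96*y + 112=-14*s + y^2*(4*s - 14) + y*(91 - 26*s) + 49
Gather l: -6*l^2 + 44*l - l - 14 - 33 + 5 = -6*l^2 + 43*l - 42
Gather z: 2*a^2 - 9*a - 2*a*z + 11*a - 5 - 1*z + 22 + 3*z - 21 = 2*a^2 + 2*a + z*(2 - 2*a) - 4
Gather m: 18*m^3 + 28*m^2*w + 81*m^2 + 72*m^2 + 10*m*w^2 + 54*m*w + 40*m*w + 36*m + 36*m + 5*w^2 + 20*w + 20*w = 18*m^3 + m^2*(28*w + 153) + m*(10*w^2 + 94*w + 72) + 5*w^2 + 40*w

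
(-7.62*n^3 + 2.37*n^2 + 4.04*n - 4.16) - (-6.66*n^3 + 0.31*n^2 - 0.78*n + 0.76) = -0.96*n^3 + 2.06*n^2 + 4.82*n - 4.92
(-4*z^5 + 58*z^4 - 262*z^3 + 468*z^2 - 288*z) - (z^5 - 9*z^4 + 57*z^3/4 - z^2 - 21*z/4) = -5*z^5 + 67*z^4 - 1105*z^3/4 + 469*z^2 - 1131*z/4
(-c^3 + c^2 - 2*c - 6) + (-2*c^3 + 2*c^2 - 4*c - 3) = -3*c^3 + 3*c^2 - 6*c - 9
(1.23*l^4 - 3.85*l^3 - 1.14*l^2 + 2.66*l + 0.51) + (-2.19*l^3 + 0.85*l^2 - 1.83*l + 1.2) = 1.23*l^4 - 6.04*l^3 - 0.29*l^2 + 0.83*l + 1.71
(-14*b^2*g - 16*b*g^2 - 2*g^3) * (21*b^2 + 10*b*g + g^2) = -294*b^4*g - 476*b^3*g^2 - 216*b^2*g^3 - 36*b*g^4 - 2*g^5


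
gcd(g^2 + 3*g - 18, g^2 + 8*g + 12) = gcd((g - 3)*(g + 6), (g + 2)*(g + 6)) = g + 6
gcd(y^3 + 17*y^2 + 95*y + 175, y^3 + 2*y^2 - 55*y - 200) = y^2 + 10*y + 25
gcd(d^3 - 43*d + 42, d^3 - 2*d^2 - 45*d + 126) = d^2 + d - 42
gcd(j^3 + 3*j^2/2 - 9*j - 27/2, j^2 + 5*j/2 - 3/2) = j + 3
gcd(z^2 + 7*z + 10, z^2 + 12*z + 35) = z + 5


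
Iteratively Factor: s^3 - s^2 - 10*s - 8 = (s + 2)*(s^2 - 3*s - 4) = (s - 4)*(s + 2)*(s + 1)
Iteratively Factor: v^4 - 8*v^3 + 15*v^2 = (v - 5)*(v^3 - 3*v^2) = v*(v - 5)*(v^2 - 3*v) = v*(v - 5)*(v - 3)*(v)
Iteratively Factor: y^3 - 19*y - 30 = (y + 3)*(y^2 - 3*y - 10) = (y + 2)*(y + 3)*(y - 5)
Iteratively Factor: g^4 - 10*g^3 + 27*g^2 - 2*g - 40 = (g + 1)*(g^3 - 11*g^2 + 38*g - 40) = (g - 4)*(g + 1)*(g^2 - 7*g + 10) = (g - 5)*(g - 4)*(g + 1)*(g - 2)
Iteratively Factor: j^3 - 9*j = (j - 3)*(j^2 + 3*j) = (j - 3)*(j + 3)*(j)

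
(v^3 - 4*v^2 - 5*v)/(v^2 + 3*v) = (v^2 - 4*v - 5)/(v + 3)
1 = 1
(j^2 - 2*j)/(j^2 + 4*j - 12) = j/(j + 6)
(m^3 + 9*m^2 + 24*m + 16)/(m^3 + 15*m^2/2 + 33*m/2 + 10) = 2*(m + 4)/(2*m + 5)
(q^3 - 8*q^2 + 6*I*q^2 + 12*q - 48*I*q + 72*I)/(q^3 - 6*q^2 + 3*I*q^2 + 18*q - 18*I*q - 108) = (q - 2)/(q - 3*I)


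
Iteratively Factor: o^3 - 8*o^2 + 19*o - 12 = (o - 1)*(o^2 - 7*o + 12) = (o - 4)*(o - 1)*(o - 3)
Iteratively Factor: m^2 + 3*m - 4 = (m + 4)*(m - 1)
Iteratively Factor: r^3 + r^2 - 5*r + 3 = (r + 3)*(r^2 - 2*r + 1) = (r - 1)*(r + 3)*(r - 1)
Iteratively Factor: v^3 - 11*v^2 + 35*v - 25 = (v - 1)*(v^2 - 10*v + 25) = (v - 5)*(v - 1)*(v - 5)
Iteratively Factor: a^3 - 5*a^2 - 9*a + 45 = (a - 5)*(a^2 - 9) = (a - 5)*(a + 3)*(a - 3)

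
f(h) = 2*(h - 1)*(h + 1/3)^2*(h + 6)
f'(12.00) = 18590.44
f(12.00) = 60236.00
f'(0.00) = -6.89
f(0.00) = -1.33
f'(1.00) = 24.89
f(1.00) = 0.00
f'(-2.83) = 113.02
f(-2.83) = -151.36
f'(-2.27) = 97.94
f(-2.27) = -91.49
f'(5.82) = 2662.38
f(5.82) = 4314.35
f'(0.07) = -7.44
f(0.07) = -1.84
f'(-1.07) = 33.18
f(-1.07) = -11.08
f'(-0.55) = 7.69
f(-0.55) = -0.79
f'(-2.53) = 107.05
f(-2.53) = -118.21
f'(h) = 2*(h - 1)*(h + 1/3)^2 + 2*(h - 1)*(h + 6)*(2*h + 2/3) + 2*(h + 1/3)^2*(h + 6)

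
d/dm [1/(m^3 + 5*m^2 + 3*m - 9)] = (-3*m^2 - 10*m - 3)/(m^3 + 5*m^2 + 3*m - 9)^2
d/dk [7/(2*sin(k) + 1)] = -14*cos(k)/(2*sin(k) + 1)^2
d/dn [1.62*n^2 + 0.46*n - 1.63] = 3.24*n + 0.46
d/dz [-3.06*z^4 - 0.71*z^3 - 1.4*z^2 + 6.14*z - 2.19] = -12.24*z^3 - 2.13*z^2 - 2.8*z + 6.14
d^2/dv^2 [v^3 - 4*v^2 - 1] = 6*v - 8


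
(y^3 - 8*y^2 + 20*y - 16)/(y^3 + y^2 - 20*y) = (y^2 - 4*y + 4)/(y*(y + 5))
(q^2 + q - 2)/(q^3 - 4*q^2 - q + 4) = (q + 2)/(q^2 - 3*q - 4)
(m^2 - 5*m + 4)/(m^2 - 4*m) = (m - 1)/m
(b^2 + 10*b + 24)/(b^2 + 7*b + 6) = (b + 4)/(b + 1)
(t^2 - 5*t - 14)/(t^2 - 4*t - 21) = (t + 2)/(t + 3)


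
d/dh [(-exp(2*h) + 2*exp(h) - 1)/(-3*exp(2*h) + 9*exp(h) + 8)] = (-3*exp(2*h) - 22*exp(h) + 25)*exp(h)/(9*exp(4*h) - 54*exp(3*h) + 33*exp(2*h) + 144*exp(h) + 64)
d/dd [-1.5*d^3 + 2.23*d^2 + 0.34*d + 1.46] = -4.5*d^2 + 4.46*d + 0.34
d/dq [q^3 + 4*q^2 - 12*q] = 3*q^2 + 8*q - 12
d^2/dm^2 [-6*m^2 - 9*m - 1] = -12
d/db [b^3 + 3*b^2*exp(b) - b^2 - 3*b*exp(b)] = 3*b^2*exp(b) + 3*b^2 + 3*b*exp(b) - 2*b - 3*exp(b)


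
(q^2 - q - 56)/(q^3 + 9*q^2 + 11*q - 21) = (q - 8)/(q^2 + 2*q - 3)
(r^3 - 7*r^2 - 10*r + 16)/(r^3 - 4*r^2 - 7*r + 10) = (r - 8)/(r - 5)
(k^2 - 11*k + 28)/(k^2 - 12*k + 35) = (k - 4)/(k - 5)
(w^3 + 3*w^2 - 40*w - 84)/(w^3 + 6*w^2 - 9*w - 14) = (w^2 - 4*w - 12)/(w^2 - w - 2)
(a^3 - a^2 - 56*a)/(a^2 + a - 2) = a*(a^2 - a - 56)/(a^2 + a - 2)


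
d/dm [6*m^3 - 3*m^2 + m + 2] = 18*m^2 - 6*m + 1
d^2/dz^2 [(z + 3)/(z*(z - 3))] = 2*(z^3 + 9*z^2 - 27*z + 27)/(z^3*(z^3 - 9*z^2 + 27*z - 27))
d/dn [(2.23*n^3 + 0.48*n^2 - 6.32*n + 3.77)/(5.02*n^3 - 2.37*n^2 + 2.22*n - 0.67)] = (-7.6947*n^4 + 73.354*n^3 - 75.1713*n^2 + 17.2266*n - 4.135)/(25.2004*n^6 - 23.7948*n^5 + 27.9057*n^4 - 17.2496*n^3 + 8.1042*n^2 - 2.9748*n + 0.4489)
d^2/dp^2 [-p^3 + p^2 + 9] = 2 - 6*p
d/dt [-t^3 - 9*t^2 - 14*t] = -3*t^2 - 18*t - 14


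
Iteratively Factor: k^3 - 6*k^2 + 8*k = (k - 2)*(k^2 - 4*k) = k*(k - 2)*(k - 4)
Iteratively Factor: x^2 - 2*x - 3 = (x - 3)*(x + 1)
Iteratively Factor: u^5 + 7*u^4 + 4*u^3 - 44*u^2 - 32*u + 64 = (u - 2)*(u^4 + 9*u^3 + 22*u^2 - 32) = (u - 2)*(u + 4)*(u^3 + 5*u^2 + 2*u - 8) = (u - 2)*(u + 4)^2*(u^2 + u - 2) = (u - 2)*(u + 2)*(u + 4)^2*(u - 1)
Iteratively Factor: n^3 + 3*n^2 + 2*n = (n + 1)*(n^2 + 2*n) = (n + 1)*(n + 2)*(n)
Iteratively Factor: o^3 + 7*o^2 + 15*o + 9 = (o + 3)*(o^2 + 4*o + 3) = (o + 1)*(o + 3)*(o + 3)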